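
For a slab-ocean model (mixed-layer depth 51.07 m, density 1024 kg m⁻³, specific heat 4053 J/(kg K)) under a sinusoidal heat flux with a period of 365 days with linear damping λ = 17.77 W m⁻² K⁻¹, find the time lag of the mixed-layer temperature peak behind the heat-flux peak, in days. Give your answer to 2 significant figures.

Areal heat capacity C = ρ c_p D = 1024 × 4053 × 51.07 = 2.12×10^8 J/(m^2 K).
ω = 2π / 3.15×10^7 s = 1.99×10^-7 s⁻¹.
Phase lag φ = arctan(Cω/λ) = arctan(42.2/17.77) = 1.17 rad.
Time lag = φ / ω = 1.17 / 1.99×10^-7 = 5.88×10^6 s = 68.1 days.

68 days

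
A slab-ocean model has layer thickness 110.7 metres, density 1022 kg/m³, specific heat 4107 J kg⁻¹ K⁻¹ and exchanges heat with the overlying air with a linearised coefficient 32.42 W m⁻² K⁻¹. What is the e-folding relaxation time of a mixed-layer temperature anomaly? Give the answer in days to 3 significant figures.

166 days

Areal heat capacity C = ρ c_p D = 1022 × 4107 × 110.7 = 4.65×10^8 J/(m²·K).
Relaxation time τ = C / λ = 4.65×10^8 / 32.42 = 1.43×10^7 s.
In days: 1.43×10^7 s / (86400 s/day) = 166 days.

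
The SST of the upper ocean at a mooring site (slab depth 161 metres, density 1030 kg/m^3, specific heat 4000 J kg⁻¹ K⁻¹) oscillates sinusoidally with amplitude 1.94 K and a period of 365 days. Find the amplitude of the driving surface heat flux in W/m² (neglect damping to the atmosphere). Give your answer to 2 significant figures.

Areal heat capacity C = ρ c_p D = 1030 × 4000 × 161 = 6.63×10^8 J m⁻² K⁻¹.
ω = 2π / 3.15×10^7 s = 1.99×10^-7 s⁻¹.
Cω = 6.63×10^8 × 1.99×10^-7 = 132 W/(m²·K).
F₀ = A × Cω = 1.94 × 132 = 256 W/m².

260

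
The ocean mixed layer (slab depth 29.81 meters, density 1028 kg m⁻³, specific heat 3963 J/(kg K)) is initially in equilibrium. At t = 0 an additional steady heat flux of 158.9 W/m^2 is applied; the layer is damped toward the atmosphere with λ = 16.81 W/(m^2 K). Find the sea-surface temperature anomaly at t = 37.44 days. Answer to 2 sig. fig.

3.4 K

Areal heat capacity C = ρ c_p D = 1028 × 3963 × 29.81 = 1.21×10^8 J/(m²·K).
τ = C / λ = 1.21×10^8 / 16.81 = 7.22×10^6 s.
Equilibrium anomaly ΔT_eq = F / λ = 158.9 / 16.81 = 9.45 K.
t = 37.44 days = 3.23×10^6 s, so t/τ = 0.448.
ΔT(t) = ΔT_eq (1 − e^(−t/τ)) = 9.45 × (1 − e^−0.448) = 3.41 K.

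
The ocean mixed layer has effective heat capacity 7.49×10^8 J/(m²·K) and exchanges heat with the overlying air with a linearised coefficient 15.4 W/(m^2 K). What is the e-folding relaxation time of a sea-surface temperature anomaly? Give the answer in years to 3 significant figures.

1.54 years

Areal heat capacity C = 7.49×10^8 J/(m²·K) (given).
Relaxation time τ = C / λ = 7.49×10^8 / 15.4 = 4.86×10^7 s.
In years: 4.86×10^7 s / (3.156×10^7 s/year) = 1.54 years.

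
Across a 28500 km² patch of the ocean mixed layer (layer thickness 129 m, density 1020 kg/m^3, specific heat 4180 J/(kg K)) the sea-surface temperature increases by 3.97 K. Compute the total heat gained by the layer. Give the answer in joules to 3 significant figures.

6.22×10^19 J

Areal heat capacity C = ρ c_p D = 1020 × 4180 × 129 = 5.50×10^8 J/(m^2 K).
Heat per unit area: q = C ΔT = 5.50×10^8 × 3.97 = 2.18×10^9 J/m².
Total heat: Q = q × A = 2.18×10^9 × (28500 × 10⁶ m²) = 6.22×10^19 J.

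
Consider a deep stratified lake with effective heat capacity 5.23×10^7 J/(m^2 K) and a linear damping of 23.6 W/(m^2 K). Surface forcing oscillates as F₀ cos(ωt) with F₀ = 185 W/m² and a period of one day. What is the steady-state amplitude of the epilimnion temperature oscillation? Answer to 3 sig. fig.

0.0486 K

Areal heat capacity C = 5.23×10^7 J/(m^2 K) (given).
Angular frequency ω = 2π / T = 2π / 86400 s = 7.27×10^-5 s⁻¹.
√((Cω)² + λ²) = √((3800)² + 23.6²) = 3800 W/(m²·K).
Amplitude A = F₀ / √((Cω)²+λ²) = 185 / 3800 = 0.0486 K.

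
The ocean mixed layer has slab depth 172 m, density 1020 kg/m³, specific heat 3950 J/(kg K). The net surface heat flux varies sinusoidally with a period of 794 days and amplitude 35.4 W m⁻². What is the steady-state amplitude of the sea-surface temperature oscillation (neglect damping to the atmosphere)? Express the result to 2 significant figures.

Areal heat capacity C = ρ c_p D = 1020 × 3950 × 172 = 6.93×10^8 J/(m²·K).
Angular frequency ω = 2π / T = 2π / 6.86×10^7 s = 9.16×10^-8 s⁻¹.
Cω = 6.93×10^8 × 9.16×10^-8 = 63.5 W/(m²·K).
Amplitude A = F₀ / (Cω) = 35.4 / 63.5 = 0.558 K.

0.56 K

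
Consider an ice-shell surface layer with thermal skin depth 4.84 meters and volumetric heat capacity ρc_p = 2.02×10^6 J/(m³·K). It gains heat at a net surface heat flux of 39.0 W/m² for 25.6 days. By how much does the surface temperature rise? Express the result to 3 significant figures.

8.82 K

Areal heat capacity C = ρc_p × D = 2.02×10^6 × 4.84 = 9.78×10^6 J/(m²·K).
Net heat input Q = F Δt = 39.0 × (25.6 days × 86400 s/day) = 8.63×10^7 J/m².
ΔT = Q / C = 8.63×10^7 / 9.78×10^6 = 8.82 K.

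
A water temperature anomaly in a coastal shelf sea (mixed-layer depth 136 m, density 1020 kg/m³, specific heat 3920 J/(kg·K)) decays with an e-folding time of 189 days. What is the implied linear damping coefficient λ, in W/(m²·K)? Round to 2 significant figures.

33

Areal heat capacity C = ρ c_p D = 1020 × 3920 × 136 = 5.44×10^8 J m⁻² K⁻¹.
τ = 189 days = 1.63×10^7 s.
λ = C / τ = 5.44×10^8 / 1.63×10^7 = 33.3 W/(m²·K).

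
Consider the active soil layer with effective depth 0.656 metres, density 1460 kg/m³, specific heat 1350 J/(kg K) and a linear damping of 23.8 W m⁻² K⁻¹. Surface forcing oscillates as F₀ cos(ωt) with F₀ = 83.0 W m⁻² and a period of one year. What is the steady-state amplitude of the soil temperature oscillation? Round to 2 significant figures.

3.5 K

Areal heat capacity C = ρ c_p D = 1460 × 1350 × 0.656 = 1.29×10^6 J/(m²·K).
Angular frequency ω = 2π / T = 2π / 3.15×10^7 s = 1.99×10^-7 s⁻¹.
√((Cω)² + λ²) = √((0.258)² + 23.8²) = 23.8 W/(m²·K).
Amplitude A = F₀ / √((Cω)²+λ²) = 83.0 / 23.8 = 3.49 K.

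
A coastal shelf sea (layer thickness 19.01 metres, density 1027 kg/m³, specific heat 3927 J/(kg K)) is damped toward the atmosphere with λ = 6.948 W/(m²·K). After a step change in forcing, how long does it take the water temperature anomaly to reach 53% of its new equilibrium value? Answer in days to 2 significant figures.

96 days

Areal heat capacity C = ρ c_p D = 1027 × 3927 × 19.01 = 7.67×10^7 J/(m²·K).
τ = C / λ = 7.67×10^7 / 6.948 = 1.10×10^7 s.
Fraction reached: 1 − e^(−t/τ) = 0.53 ⇒ t = −τ ln(1 − 0.53) = τ × 0.755.
t = 8.33×10^6 s = 96.4 days.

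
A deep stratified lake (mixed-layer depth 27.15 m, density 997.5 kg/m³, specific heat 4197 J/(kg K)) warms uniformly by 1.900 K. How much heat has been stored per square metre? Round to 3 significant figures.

2.16×10^8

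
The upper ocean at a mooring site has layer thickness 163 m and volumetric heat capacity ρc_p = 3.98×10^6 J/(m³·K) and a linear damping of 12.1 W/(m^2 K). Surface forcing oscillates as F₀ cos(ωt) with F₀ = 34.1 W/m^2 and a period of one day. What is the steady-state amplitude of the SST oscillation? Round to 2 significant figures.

Areal heat capacity C = ρc_p × D = 3.98×10^6 × 163 = 6.49×10^8 J/(m^2 K).
Angular frequency ω = 2π / T = 2π / 86400 s = 7.27×10^-5 s⁻¹.
√((Cω)² + λ²) = √((47200)² + 12.1²) = 47200 W/(m²·K).
Amplitude A = F₀ / √((Cω)²+λ²) = 34.1 / 47200 = 7.23×10^-4 K.

7.2×10^-4 K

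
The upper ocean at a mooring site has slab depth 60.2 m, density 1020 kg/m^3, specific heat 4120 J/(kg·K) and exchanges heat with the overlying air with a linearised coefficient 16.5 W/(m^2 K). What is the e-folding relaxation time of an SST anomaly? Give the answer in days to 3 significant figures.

Areal heat capacity C = ρ c_p D = 1020 × 4120 × 60.2 = 2.53×10^8 J m⁻² K⁻¹.
Relaxation time τ = C / λ = 2.53×10^8 / 16.5 = 1.53×10^7 s.
In days: 1.53×10^7 s / (86400 s/day) = 177 days.

177 days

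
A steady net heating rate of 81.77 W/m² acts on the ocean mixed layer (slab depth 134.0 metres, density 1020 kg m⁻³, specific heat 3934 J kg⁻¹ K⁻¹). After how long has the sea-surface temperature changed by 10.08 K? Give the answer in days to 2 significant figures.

Areal heat capacity C = ρ c_p D = 1020 × 3934 × 134.0 = 5.38×10^8 J/(m²·K).
Time required: Δt = C ΔT / F = 5.38×10^8 × 10.08 / 81.77 = 6.63×10^7 s.
In days: 6.63×10^7 s / (86400 s/day) = 767 days.

770 days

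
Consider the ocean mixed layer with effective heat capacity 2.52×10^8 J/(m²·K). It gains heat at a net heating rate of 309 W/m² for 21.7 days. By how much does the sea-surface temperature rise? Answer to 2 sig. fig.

Areal heat capacity C = 2.52×10^8 J/(m²·K) (given).
Net heat input Q = F Δt = 309 × (21.7 days × 86400 s/day) = 5.79×10^8 J/m².
ΔT = Q / C = 5.79×10^8 / 2.52×10^8 = 2.30 K.

2.3 K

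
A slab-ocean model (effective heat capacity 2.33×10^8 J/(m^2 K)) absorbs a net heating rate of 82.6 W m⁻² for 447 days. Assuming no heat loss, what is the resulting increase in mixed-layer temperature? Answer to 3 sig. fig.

Areal heat capacity C = 2.33×10^8 J/(m^2 K) (given).
Net heat input Q = F Δt = 82.6 × (447 days × 86400 s/day) = 3.19×10^9 J/m².
ΔT = Q / C = 3.19×10^9 / 2.33×10^8 = 13.7 K.

13.7 K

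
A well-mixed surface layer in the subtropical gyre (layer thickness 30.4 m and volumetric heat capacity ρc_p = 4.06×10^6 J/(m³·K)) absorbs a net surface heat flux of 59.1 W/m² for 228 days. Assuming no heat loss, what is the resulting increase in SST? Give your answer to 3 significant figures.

9.43 K

Areal heat capacity C = ρc_p × D = 4.06×10^6 × 30.4 = 1.23×10^8 J/(m²·K).
Net heat input Q = F Δt = 59.1 × (228 days × 86400 s/day) = 1.16×10^9 J/m².
ΔT = Q / C = 1.16×10^9 / 1.23×10^8 = 9.43 K.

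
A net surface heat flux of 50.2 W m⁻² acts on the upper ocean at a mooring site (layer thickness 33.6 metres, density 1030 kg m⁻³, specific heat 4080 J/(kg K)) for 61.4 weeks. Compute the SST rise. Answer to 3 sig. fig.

13.2 K

Areal heat capacity C = ρ c_p D = 1030 × 4080 × 33.6 = 1.41×10^8 J/(m²·K).
Net heat input Q = F Δt = 50.2 × (61.4 weeks × 6.048×10^5 s/week) = 1.86×10^9 J/m².
ΔT = Q / C = 1.86×10^9 / 1.41×10^8 = 13.2 K.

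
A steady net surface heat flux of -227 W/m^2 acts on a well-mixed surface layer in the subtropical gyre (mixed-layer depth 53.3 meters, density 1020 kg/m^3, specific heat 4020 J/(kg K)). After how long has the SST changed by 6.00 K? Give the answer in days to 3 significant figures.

Areal heat capacity C = ρ c_p D = 1020 × 4020 × 53.3 = 2.19×10^8 J/(m²·K).
Time required: Δt = C ΔT / F = 2.19×10^8 × -6.00 / -227 = 5.78×10^6 s.
In days: 5.78×10^6 s / (86400 s/day) = 66.9 days.

66.9 days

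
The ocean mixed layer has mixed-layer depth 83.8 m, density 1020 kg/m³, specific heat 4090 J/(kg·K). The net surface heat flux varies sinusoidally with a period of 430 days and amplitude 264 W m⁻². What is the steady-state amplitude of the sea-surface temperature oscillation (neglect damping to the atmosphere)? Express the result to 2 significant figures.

4.5 K

Areal heat capacity C = ρ c_p D = 1020 × 4090 × 83.8 = 3.50×10^8 J/(m^2 K).
Angular frequency ω = 2π / T = 2π / 3.72×10^7 s = 1.69×10^-7 s⁻¹.
Cω = 3.50×10^8 × 1.69×10^-7 = 59.1 W/(m²·K).
Amplitude A = F₀ / (Cω) = 264 / 59.1 = 4.47 K.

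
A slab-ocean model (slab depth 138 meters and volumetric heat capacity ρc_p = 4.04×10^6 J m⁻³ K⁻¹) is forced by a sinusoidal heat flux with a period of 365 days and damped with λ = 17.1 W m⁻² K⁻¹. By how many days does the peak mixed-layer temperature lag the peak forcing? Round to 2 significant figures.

Areal heat capacity C = ρc_p × D = 4.04×10^6 × 138 = 5.58×10^8 J/(m^2 K).
ω = 2π / 3.15×10^7 s = 1.99×10^-7 s⁻¹.
Phase lag φ = arctan(Cω/λ) = arctan(111/17.1) = 1.42 rad.
Time lag = φ / ω = 1.42 / 1.99×10^-7 = 7.12×10^6 s = 82.4 days.

82 days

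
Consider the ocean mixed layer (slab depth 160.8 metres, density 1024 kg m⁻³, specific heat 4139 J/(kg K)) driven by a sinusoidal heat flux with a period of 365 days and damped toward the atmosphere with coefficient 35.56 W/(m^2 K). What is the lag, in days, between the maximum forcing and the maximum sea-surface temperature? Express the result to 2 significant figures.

76 days

Areal heat capacity C = ρ c_p D = 1024 × 4139 × 160.8 = 6.82×10^8 J/(m²·K).
ω = 2π / 3.15×10^7 s = 1.99×10^-7 s⁻¹.
Phase lag φ = arctan(Cω/λ) = arctan(136/35.56) = 1.31 rad.
Time lag = φ / ω = 1.31 / 1.99×10^-7 = 6.60×10^6 s = 76.4 days.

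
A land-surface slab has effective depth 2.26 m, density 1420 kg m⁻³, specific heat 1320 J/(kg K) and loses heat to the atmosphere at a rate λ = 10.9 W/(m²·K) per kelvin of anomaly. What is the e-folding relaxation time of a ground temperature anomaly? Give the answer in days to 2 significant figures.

4.5 days

Areal heat capacity C = ρ c_p D = 1420 × 1320 × 2.26 = 4.24×10^6 J/(m^2 K).
Relaxation time τ = C / λ = 4.24×10^6 / 10.9 = 3.89×10^5 s.
In days: 3.89×10^5 s / (86400 s/day) = 4.50 days.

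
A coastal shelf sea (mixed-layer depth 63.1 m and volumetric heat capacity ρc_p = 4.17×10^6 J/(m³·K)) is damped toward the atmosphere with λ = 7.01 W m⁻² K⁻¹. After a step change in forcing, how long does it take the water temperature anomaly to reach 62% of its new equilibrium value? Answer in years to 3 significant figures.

1.15 years

Areal heat capacity C = ρc_p × D = 4.17×10^6 × 63.1 = 2.63×10^8 J/(m²·K).
τ = C / λ = 2.63×10^8 / 7.01 = 3.75×10^7 s.
Fraction reached: 1 − e^(−t/τ) = 0.62 ⇒ t = −τ ln(1 − 0.62) = τ × 0.968.
t = 3.63×10^7 s = 1.15 years.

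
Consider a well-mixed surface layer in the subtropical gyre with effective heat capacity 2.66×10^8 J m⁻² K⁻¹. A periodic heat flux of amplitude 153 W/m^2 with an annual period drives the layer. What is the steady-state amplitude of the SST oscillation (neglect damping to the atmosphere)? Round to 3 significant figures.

Areal heat capacity C = 2.66×10^8 J m⁻² K⁻¹ (given).
Angular frequency ω = 2π / T = 2π / 3.15×10^7 s = 1.99×10^-7 s⁻¹.
Cω = 2.66×10^8 × 1.99×10^-7 = 53.0 W/(m²·K).
Amplitude A = F₀ / (Cω) = 153 / 53.0 = 2.89 K.

2.89 K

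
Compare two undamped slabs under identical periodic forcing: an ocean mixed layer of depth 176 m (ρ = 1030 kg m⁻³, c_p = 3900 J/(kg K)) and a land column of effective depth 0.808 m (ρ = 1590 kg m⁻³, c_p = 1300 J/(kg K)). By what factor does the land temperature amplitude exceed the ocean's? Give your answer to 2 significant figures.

420

C_ocean = 1030 × 3900 × 176 = 7.07×10^8 J/(m²·K).
C_land = 1590 × 1300 × 0.808 = 1.67×10^6 J/(m²·K).
Undamped amplitude ∝ 1/C, so A_land/A_ocean = C_ocean/C_land = 423.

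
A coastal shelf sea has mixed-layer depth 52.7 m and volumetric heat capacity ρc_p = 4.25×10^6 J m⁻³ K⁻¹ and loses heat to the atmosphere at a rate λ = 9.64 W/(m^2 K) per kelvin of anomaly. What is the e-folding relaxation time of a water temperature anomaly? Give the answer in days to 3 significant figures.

269 days

Areal heat capacity C = ρc_p × D = 4.25×10^6 × 52.7 = 2.24×10^8 J/(m²·K).
Relaxation time τ = C / λ = 2.24×10^8 / 9.64 = 2.32×10^7 s.
In days: 2.32×10^7 s / (86400 s/day) = 269 days.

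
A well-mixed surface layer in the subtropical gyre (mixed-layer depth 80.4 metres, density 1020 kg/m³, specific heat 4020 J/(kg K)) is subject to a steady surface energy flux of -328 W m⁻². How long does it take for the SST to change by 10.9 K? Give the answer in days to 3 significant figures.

127 days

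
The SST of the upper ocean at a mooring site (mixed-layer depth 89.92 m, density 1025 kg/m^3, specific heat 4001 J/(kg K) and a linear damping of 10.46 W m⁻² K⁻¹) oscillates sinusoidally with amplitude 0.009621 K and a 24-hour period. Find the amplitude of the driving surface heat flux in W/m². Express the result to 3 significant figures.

258

Areal heat capacity C = ρ c_p D = 1025 × 4001 × 89.92 = 3.69×10^8 J m⁻² K⁻¹.
ω = 2π / 86400 s = 7.27×10^-5 s⁻¹.
√((Cω)² + λ²) = √((26800)² + 10.46²) = 26800 W/(m²·K).
F₀ = A × √((Cω)²+λ²) = 0.009621 × 26800 = 258 W/m².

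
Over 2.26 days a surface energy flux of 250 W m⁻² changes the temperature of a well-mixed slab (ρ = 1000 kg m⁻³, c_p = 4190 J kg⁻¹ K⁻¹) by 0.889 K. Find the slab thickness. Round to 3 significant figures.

Heat input Q = F Δt = 250 × 1.95×10^5 s = 4.88×10^7 J/m².
Required areal heat capacity C = Q / ΔT = 5.49×10^7 J/(m²·K).
Depth D = C / (ρ c_p) = 5.49×10^7 / (1000 × 4190) = 13.1 m.

13.1 m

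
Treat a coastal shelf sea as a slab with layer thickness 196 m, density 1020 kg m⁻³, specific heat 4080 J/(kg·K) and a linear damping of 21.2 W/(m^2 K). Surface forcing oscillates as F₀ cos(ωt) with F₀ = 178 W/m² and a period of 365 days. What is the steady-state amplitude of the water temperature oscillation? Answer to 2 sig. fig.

Areal heat capacity C = ρ c_p D = 1020 × 4080 × 196 = 8.16×10^8 J m⁻² K⁻¹.
Angular frequency ω = 2π / T = 2π / 3.15×10^7 s = 1.99×10^-7 s⁻¹.
√((Cω)² + λ²) = √((163)² + 21.2²) = 164 W/(m²·K).
Amplitude A = F₀ / √((Cω)²+λ²) = 178 / 164 = 1.09 K.

1.1 K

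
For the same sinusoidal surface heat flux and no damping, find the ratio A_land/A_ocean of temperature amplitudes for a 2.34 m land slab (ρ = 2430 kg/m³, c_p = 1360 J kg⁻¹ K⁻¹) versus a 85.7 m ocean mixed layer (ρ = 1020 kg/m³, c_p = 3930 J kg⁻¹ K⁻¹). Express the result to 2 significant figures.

C_ocean = 1020 × 3930 × 85.7 = 3.44×10^8 J/(m²·K).
C_land = 2430 × 1360 × 2.34 = 7.73×10^6 J/(m²·K).
Undamped amplitude ∝ 1/C, so A_land/A_ocean = C_ocean/C_land = 44.4.

44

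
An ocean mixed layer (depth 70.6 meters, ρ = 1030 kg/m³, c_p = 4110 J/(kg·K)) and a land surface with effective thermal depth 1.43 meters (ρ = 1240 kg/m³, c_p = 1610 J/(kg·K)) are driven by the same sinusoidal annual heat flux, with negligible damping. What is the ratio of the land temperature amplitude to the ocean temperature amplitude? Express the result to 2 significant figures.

100

C_ocean = 1030 × 4110 × 70.6 = 2.99×10^8 J/(m²·K).
C_land = 1240 × 1610 × 1.43 = 2.85×10^6 J/(m²·K).
Undamped amplitude ∝ 1/C, so A_land/A_ocean = C_ocean/C_land = 105.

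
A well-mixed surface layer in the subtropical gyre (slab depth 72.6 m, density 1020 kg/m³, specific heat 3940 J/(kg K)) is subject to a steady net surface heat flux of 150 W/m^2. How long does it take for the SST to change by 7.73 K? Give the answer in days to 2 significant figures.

Areal heat capacity C = ρ c_p D = 1020 × 3940 × 72.6 = 2.92×10^8 J/(m²·K).
Time required: Δt = C ΔT / F = 2.92×10^8 × 7.73 / 150 = 1.50×10^7 s.
In days: 1.50×10^7 s / (86400 s/day) = 174 days.

170 days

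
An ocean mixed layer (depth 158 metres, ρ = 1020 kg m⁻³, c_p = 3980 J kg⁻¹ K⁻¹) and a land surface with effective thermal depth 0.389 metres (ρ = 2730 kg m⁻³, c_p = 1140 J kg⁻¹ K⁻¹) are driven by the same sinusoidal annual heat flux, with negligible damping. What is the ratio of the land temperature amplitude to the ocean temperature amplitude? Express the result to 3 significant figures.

C_ocean = 1020 × 3980 × 158 = 6.41×10^8 J/(m²·K).
C_land = 2730 × 1140 × 0.389 = 1.21×10^6 J/(m²·K).
Undamped amplitude ∝ 1/C, so A_land/A_ocean = C_ocean/C_land = 530.

530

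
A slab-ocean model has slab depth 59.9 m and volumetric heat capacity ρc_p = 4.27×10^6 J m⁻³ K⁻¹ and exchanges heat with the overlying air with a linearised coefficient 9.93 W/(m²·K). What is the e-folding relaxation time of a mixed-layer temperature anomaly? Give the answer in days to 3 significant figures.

298 days

Areal heat capacity C = ρc_p × D = 4.27×10^6 × 59.9 = 2.56×10^8 J/(m^2 K).
Relaxation time τ = C / λ = 2.56×10^8 / 9.93 = 2.58×10^7 s.
In days: 2.58×10^7 s / (86400 s/day) = 298 days.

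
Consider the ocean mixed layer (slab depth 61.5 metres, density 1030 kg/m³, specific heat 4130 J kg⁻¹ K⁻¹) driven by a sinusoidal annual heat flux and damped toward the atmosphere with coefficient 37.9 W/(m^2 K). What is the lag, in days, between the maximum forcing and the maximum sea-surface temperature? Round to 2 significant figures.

55 days

Areal heat capacity C = ρ c_p D = 1030 × 4130 × 61.5 = 2.62×10^8 J/(m²·K).
ω = 2π / 3.15×10^7 s = 1.99×10^-7 s⁻¹.
Phase lag φ = arctan(Cω/λ) = arctan(52.1/37.9) = 0.942 rad.
Time lag = φ / ω = 0.942 / 1.99×10^-7 = 4.73×10^6 s = 54.7 days.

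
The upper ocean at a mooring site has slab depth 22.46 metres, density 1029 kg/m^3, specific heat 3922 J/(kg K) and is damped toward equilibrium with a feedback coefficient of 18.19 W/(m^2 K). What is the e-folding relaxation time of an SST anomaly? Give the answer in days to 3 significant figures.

57.7 days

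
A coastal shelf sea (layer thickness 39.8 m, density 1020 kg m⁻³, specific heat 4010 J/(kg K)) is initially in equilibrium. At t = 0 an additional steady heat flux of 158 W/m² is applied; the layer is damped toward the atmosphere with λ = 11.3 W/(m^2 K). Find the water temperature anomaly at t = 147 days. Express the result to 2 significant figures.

8.2 K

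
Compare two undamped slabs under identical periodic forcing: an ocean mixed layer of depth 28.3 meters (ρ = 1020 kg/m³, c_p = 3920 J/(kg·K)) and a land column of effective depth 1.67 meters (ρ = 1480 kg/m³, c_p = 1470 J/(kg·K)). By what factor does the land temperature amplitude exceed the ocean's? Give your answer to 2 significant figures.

C_ocean = 1020 × 3920 × 28.3 = 1.13×10^8 J/(m²·K).
C_land = 1480 × 1470 × 1.67 = 3.63×10^6 J/(m²·K).
Undamped amplitude ∝ 1/C, so A_land/A_ocean = C_ocean/C_land = 31.1.

31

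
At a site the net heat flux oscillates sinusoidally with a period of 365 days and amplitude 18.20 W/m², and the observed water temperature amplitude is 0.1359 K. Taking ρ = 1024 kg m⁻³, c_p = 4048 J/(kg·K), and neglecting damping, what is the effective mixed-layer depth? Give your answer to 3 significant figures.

162 m

ω = 2π / 3.15×10^7 s = 1.99×10^-7 s⁻¹.
Required C = F₀ / (A ω) = 18.20 / (0.1359 × 1.99×10^-7) = 6.72×10^8 J/(m²·K).
D = C / (ρ c_p) = 6.72×10^8 / (1024 × 4048) = 162 m.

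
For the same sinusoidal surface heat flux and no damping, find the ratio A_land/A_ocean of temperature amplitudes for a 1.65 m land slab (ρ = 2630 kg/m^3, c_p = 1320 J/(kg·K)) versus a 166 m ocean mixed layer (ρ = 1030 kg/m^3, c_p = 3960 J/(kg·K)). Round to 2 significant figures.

120

C_ocean = 1030 × 3960 × 166 = 6.77×10^8 J/(m²·K).
C_land = 2630 × 1320 × 1.65 = 5.73×10^6 J/(m²·K).
Undamped amplitude ∝ 1/C, so A_land/A_ocean = C_ocean/C_land = 118.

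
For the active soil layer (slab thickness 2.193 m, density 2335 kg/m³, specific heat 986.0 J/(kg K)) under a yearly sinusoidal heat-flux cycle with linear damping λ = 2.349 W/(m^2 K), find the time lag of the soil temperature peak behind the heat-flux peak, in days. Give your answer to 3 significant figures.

Areal heat capacity C = ρ c_p D = 2335 × 986.0 × 2.193 = 5.05×10^6 J/(m^2 K).
ω = 2π / 3.15×10^7 s = 1.99×10^-7 s⁻¹.
Phase lag φ = arctan(Cω/λ) = arctan(1.01/2.349) = 0.405 rad.
Time lag = φ / ω = 0.405 / 1.99×10^-7 = 2.03×10^6 s = 23.5 days.

23.5 days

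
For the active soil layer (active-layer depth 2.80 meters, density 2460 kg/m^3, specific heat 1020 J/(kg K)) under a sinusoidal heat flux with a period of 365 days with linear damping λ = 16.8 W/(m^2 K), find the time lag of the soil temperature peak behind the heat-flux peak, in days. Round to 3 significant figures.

4.83 days

Areal heat capacity C = ρ c_p D = 2460 × 1020 × 2.80 = 7.03×10^6 J/(m²·K).
ω = 2π / 3.15×10^7 s = 1.99×10^-7 s⁻¹.
Phase lag φ = arctan(Cω/λ) = arctan(1.40/16.8) = 0.0831 rad.
Time lag = φ / ω = 0.0831 / 1.99×10^-7 = 4.17×10^5 s = 4.83 days.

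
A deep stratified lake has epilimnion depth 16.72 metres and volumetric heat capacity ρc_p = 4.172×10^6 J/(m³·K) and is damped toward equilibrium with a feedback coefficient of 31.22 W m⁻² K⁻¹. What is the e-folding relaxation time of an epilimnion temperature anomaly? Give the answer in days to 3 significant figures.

25.9 days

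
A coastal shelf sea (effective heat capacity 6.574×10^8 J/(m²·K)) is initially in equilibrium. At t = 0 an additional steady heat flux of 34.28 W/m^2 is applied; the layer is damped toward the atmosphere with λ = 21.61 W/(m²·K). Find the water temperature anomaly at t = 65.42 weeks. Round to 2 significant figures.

1.2 K

Areal heat capacity C = 6.574×10^8 J/(m²·K) (given).
τ = C / λ = 6.57×10^8 / 21.61 = 3.04×10^7 s.
Equilibrium anomaly ΔT_eq = F / λ = 34.28 / 21.61 = 1.59 K.
t = 65.42 weeks = 3.96×10^7 s, so t/τ = 1.30.
ΔT(t) = ΔT_eq (1 − e^(−t/τ)) = 1.59 × (1 − e^−1.30) = 1.15 K.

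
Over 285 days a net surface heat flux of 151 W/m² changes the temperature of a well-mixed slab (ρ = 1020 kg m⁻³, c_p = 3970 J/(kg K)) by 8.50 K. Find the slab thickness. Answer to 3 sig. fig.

108 m

Heat input Q = F Δt = 151 × 2.46×10^7 s = 3.72×10^9 J/m².
Required areal heat capacity C = Q / ΔT = 4.37×10^8 J/(m²·K).
Depth D = C / (ρ c_p) = 4.37×10^8 / (1020 × 3970) = 108 m.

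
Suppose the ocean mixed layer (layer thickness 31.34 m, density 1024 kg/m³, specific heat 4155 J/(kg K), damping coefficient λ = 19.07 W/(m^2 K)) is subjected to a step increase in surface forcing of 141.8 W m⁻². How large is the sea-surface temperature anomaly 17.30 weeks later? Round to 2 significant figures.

Areal heat capacity C = ρ c_p D = 1024 × 4155 × 31.34 = 1.33×10^8 J/(m^2 K).
τ = C / λ = 1.33×10^8 / 19.07 = 6.99×10^6 s.
Equilibrium anomaly ΔT_eq = F / λ = 141.8 / 19.07 = 7.44 K.
t = 17.30 weeks = 1.05×10^7 s, so t/τ = 1.50.
ΔT(t) = ΔT_eq (1 − e^(−t/τ)) = 7.44 × (1 − e^−1.50) = 5.77 K.

5.8 K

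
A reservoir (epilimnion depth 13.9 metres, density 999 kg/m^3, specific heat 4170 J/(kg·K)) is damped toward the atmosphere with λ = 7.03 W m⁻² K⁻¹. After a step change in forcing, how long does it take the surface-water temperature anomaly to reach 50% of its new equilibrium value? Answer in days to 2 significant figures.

Areal heat capacity C = ρ c_p D = 999 × 4170 × 13.9 = 5.79×10^7 J/(m^2 K).
τ = C / λ = 5.79×10^7 / 7.03 = 8.24×10^6 s.
Fraction reached: 1 − e^(−t/τ) = 0.50 ⇒ t = −τ ln(1 − 0.50) = τ × 0.693.
t = 5.71×10^6 s = 66.1 days.

66 days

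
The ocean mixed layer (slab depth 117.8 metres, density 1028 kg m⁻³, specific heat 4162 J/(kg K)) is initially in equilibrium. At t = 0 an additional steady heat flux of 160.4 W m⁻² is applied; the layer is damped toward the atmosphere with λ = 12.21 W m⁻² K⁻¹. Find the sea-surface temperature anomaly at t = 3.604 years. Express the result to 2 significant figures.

12 K

Areal heat capacity C = ρ c_p D = 1028 × 4162 × 117.8 = 5.04×10^8 J/(m^2 K).
τ = C / λ = 5.04×10^8 / 12.21 = 4.13×10^7 s.
Equilibrium anomaly ΔT_eq = F / λ = 160.4 / 12.21 = 13.1 K.
t = 3.604 years = 1.14×10^8 s, so t/τ = 2.76.
ΔT(t) = ΔT_eq (1 − e^(−t/τ)) = 13.1 × (1 − e^−2.76) = 12.3 K.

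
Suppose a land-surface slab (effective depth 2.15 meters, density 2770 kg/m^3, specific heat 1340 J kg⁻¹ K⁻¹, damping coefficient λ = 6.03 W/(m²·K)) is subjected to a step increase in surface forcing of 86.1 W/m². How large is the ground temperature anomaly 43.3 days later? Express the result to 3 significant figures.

Areal heat capacity C = ρ c_p D = 2770 × 1340 × 2.15 = 7.98×10^6 J m⁻² K⁻¹.
τ = C / λ = 7.98×10^6 / 6.03 = 1.32×10^6 s.
Equilibrium anomaly ΔT_eq = F / λ = 86.1 / 6.03 = 14.3 K.
t = 43.3 days = 3.74×10^6 s, so t/τ = 2.83.
ΔT(t) = ΔT_eq (1 − e^(−t/τ)) = 14.3 × (1 − e^−2.83) = 13.4 K.

13.4 K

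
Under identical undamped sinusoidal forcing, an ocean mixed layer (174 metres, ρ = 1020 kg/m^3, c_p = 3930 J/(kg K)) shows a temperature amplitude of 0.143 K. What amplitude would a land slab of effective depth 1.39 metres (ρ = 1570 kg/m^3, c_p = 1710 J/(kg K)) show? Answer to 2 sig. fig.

C_ocean = 6.97×10^8 J/(m²·K); C_land = 3.73×10^6 J/(m²·K).
A ∝ 1/C ⇒ A_land = A_ocean × C_ocean/C_land = 0.143 × 187 = 26.7 K.

27 K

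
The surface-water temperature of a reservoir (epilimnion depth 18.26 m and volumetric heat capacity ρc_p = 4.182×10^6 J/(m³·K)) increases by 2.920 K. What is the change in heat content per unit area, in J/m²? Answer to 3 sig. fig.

Areal heat capacity C = ρc_p × D = 4.182×10^6 × 18.26 = 7.64×10^7 J/(m²·K).
ΔQ = C ΔT = 7.64×10^7 × 2.920 = 2.23×10^8 J/m².

2.23×10^8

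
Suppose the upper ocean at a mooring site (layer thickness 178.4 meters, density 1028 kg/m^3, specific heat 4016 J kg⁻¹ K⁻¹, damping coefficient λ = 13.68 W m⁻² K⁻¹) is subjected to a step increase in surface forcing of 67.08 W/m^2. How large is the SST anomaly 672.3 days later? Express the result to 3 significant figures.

3.24 K

Areal heat capacity C = ρ c_p D = 1028 × 4016 × 178.4 = 7.37×10^8 J/(m^2 K).
τ = C / λ = 7.37×10^8 / 13.68 = 5.38×10^7 s.
Equilibrium anomaly ΔT_eq = F / λ = 67.08 / 13.68 = 4.90 K.
t = 672.3 days = 5.81×10^7 s, so t/τ = 1.08.
ΔT(t) = ΔT_eq (1 − e^(−t/τ)) = 4.90 × (1 − e^−1.08) = 3.24 K.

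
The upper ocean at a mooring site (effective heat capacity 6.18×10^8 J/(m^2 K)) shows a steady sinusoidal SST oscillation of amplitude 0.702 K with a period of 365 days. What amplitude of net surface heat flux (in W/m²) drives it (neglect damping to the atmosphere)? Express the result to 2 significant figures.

86

Areal heat capacity C = 6.18×10^8 J/(m^2 K) (given).
ω = 2π / 3.15×10^7 s = 1.99×10^-7 s⁻¹.
Cω = 6.18×10^8 × 1.99×10^-7 = 123 W/(m²·K).
F₀ = A × Cω = 0.702 × 123 = 86.4 W/m².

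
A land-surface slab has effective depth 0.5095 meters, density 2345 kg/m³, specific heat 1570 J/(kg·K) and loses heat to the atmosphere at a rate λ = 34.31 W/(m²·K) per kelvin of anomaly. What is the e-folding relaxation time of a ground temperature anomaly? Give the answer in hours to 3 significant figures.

Areal heat capacity C = ρ c_p D = 2345 × 1570 × 0.5095 = 1.88×10^6 J m⁻² K⁻¹.
Relaxation time τ = C / λ = 1.88×10^6 / 34.31 = 54700 s.
In hours: 54700 s / (3600 s/hour) = 15.2 hours.

15.2 hours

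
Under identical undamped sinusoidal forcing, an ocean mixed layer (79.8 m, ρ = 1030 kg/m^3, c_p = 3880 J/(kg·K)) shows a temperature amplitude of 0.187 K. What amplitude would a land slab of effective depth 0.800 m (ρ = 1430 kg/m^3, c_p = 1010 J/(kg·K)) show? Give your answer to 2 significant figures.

52 K

C_ocean = 3.19×10^8 J/(m²·K); C_land = 1.16×10^6 J/(m²·K).
A ∝ 1/C ⇒ A_land = A_ocean × C_ocean/C_land = 0.187 × 276 = 51.6 K.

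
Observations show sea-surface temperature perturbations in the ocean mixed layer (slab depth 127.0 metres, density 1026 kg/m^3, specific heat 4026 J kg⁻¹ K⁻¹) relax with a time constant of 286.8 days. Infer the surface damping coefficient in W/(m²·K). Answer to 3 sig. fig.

21.2

Areal heat capacity C = ρ c_p D = 1026 × 4026 × 127.0 = 5.25×10^8 J/(m^2 K).
τ = 286.8 days = 2.48×10^7 s.
λ = C / τ = 5.25×10^8 / 2.48×10^7 = 21.2 W/(m²·K).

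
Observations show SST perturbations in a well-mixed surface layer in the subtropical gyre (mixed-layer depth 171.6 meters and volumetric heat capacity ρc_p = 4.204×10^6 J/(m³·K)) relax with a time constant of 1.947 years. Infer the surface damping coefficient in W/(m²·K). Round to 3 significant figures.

11.7

Areal heat capacity C = ρc_p × D = 4.204×10^6 × 171.6 = 7.21×10^8 J/(m²·K).
τ = 1.947 years = 6.14×10^7 s.
λ = C / τ = 7.21×10^8 / 6.14×10^7 = 11.7 W/(m²·K).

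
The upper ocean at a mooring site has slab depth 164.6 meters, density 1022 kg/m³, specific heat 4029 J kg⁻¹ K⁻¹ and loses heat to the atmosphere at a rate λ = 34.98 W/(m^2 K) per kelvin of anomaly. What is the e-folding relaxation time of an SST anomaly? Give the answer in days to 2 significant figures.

Areal heat capacity C = ρ c_p D = 1022 × 4029 × 164.6 = 6.78×10^8 J/(m²·K).
Relaxation time τ = C / λ = 6.78×10^8 / 34.98 = 1.94×10^7 s.
In days: 1.94×10^7 s / (86400 s/day) = 224 days.

220 days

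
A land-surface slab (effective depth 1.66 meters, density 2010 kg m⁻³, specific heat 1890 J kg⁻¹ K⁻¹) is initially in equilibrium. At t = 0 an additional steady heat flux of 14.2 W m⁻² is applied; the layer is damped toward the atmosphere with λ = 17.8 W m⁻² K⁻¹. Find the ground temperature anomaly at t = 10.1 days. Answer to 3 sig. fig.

0.730 K

Areal heat capacity C = ρ c_p D = 2010 × 1890 × 1.66 = 6.31×10^6 J m⁻² K⁻¹.
τ = C / λ = 6.31×10^6 / 17.8 = 3.54×10^5 s.
Equilibrium anomaly ΔT_eq = F / λ = 14.2 / 17.8 = 0.798 K.
t = 10.1 days = 8.73×10^5 s, so t/τ = 2.46.
ΔT(t) = ΔT_eq (1 − e^(−t/τ)) = 0.798 × (1 − e^−2.46) = 0.730 K.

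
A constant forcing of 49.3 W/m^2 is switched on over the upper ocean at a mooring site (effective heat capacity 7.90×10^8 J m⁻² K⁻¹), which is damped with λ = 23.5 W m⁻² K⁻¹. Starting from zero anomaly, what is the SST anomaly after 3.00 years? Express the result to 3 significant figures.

Areal heat capacity C = 7.90×10^8 J m⁻² K⁻¹ (given).
τ = C / λ = 7.90×10^8 / 23.5 = 3.36×10^7 s.
Equilibrium anomaly ΔT_eq = F / λ = 49.3 / 23.5 = 2.10 K.
t = 3.00 years = 9.47×10^7 s, so t/τ = 2.82.
ΔT(t) = ΔT_eq (1 − e^(−t/τ)) = 2.10 × (1 − e^−2.82) = 1.97 K.

1.97 K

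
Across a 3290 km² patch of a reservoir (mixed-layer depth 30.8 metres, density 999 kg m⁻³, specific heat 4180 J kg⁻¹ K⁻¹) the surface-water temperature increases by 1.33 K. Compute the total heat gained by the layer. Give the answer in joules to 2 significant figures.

Areal heat capacity C = ρ c_p D = 999 × 4180 × 30.8 = 1.29×10^8 J/(m²·K).
Heat per unit area: q = C ΔT = 1.29×10^8 × 1.33 = 1.71×10^8 J/m².
Total heat: Q = q × A = 1.71×10^8 × (3290 × 10⁶ m²) = 5.63×10^17 J.

5.6×10^17 J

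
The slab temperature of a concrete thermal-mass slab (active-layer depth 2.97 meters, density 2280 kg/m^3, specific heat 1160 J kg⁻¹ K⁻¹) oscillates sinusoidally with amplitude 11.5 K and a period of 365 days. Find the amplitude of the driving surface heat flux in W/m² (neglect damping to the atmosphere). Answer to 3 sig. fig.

18.0

Areal heat capacity C = ρ c_p D = 2280 × 1160 × 2.97 = 7.86×10^6 J m⁻² K⁻¹.
ω = 2π / 3.15×10^7 s = 1.99×10^-7 s⁻¹.
Cω = 7.86×10^6 × 1.99×10^-7 = 1.57 W/(m²·K).
F₀ = A × Cω = 11.5 × 1.57 = 18.0 W/m².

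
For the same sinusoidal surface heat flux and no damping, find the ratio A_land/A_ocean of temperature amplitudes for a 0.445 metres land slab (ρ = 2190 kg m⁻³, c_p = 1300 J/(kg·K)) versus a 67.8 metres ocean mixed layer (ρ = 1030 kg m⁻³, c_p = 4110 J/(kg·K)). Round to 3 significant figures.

227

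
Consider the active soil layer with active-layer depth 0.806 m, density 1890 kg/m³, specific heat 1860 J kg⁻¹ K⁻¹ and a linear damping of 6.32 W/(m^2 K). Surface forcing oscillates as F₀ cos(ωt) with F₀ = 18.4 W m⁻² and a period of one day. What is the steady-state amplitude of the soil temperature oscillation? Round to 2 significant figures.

0.089 K

Areal heat capacity C = ρ c_p D = 1890 × 1860 × 0.806 = 2.83×10^6 J/(m^2 K).
Angular frequency ω = 2π / T = 2π / 86400 s = 7.27×10^-5 s⁻¹.
√((Cω)² + λ²) = √((206)² + 6.32²) = 206 W/(m²·K).
Amplitude A = F₀ / √((Cω)²+λ²) = 18.4 / 206 = 0.0893 K.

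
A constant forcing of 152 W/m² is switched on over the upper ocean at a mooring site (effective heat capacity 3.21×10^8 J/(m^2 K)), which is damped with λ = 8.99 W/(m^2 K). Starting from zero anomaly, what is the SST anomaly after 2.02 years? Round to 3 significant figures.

Areal heat capacity C = 3.21×10^8 J/(m^2 K) (given).
τ = C / λ = 3.21×10^8 / 8.99 = 3.57×10^7 s.
Equilibrium anomaly ΔT_eq = F / λ = 152 / 8.99 = 16.9 K.
t = 2.02 years = 6.37×10^7 s, so t/τ = 1.79.
ΔT(t) = ΔT_eq (1 − e^(−t/τ)) = 16.9 × (1 − e^−1.79) = 14.1 K.

14.1 K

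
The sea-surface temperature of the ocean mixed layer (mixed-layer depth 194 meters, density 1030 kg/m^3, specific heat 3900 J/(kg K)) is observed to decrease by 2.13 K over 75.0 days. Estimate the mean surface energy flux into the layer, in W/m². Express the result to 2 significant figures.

-260

Areal heat capacity C = ρ c_p D = 1030 × 3900 × 194 = 7.79×10^8 J/(m^2 K).
Required heat per unit area: Q = C ΔT = 7.79×10^8 × -2.13 = -1.66×10^9 J/m².
Flux F = Q / Δt = -1.66×10^9 / 6.48×10^6 s = -256 W/m².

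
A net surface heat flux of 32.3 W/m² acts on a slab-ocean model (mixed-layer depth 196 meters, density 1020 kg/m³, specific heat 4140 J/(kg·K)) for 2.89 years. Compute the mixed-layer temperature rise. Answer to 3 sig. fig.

Areal heat capacity C = ρ c_p D = 1020 × 4140 × 196 = 8.28×10^8 J m⁻² K⁻¹.
Net heat input Q = F Δt = 32.3 × (2.89 years × 3.156×10^7 s/year) = 2.95×10^9 J/m².
ΔT = Q / C = 2.95×10^9 / 8.28×10^8 = 3.56 K.

3.56 K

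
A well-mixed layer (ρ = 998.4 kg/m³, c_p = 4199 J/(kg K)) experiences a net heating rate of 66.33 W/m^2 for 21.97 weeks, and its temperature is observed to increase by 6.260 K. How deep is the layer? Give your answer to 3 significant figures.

33.6 m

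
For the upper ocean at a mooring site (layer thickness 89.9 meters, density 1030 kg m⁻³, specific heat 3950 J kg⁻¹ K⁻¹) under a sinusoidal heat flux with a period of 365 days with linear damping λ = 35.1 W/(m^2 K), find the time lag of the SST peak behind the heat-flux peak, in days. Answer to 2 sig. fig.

65 days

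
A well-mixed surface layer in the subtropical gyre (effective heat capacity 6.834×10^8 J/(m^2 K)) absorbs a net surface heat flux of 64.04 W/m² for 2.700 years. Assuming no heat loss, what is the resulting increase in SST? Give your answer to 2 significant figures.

8.0 K

Areal heat capacity C = 6.834×10^8 J/(m^2 K) (given).
Net heat input Q = F Δt = 64.04 × (2.700 years × 3.156×10^7 s/year) = 5.46×10^9 J/m².
ΔT = Q / C = 5.46×10^9 / 6.83×10^8 = 7.98 K.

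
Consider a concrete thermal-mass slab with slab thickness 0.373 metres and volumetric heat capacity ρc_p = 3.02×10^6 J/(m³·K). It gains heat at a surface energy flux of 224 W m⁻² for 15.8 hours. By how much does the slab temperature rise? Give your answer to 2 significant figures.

11 K

Areal heat capacity C = ρc_p × D = 3.02×10^6 × 0.373 = 1.13×10^6 J/(m^2 K).
Net heat input Q = F Δt = 224 × (15.8 hours × 3600 s/hour) = 1.27×10^7 J/m².
ΔT = Q / C = 1.27×10^7 / 1.13×10^6 = 11.3 K.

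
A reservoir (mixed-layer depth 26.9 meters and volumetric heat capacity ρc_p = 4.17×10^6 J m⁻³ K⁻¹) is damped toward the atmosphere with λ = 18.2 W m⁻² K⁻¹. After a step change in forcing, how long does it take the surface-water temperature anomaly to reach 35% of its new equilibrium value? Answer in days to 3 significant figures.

30.7 days

Areal heat capacity C = ρc_p × D = 4.17×10^6 × 26.9 = 1.12×10^8 J/(m²·K).
τ = C / λ = 1.12×10^8 / 18.2 = 6.16×10^6 s.
Fraction reached: 1 − e^(−t/τ) = 0.35 ⇒ t = −τ ln(1 − 0.35) = τ × 0.431.
t = 2.66×10^6 s = 30.7 days.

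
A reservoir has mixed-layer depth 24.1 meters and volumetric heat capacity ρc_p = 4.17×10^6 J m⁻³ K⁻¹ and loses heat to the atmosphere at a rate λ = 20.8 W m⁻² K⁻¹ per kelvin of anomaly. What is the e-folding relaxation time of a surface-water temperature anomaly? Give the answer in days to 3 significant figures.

Areal heat capacity C = ρc_p × D = 4.17×10^6 × 24.1 = 1.00×10^8 J/(m²·K).
Relaxation time τ = C / λ = 1.00×10^8 / 20.8 = 4.83×10^6 s.
In days: 4.83×10^6 s / (86400 s/day) = 55.9 days.

55.9 days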